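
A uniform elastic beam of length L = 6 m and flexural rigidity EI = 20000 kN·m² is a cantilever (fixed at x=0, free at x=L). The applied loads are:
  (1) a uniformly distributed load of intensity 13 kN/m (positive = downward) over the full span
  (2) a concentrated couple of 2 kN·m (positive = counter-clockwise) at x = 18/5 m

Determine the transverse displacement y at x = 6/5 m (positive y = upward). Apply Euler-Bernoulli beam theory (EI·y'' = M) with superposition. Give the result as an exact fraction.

Load 1 — uniform load w=13 kN/m over full span:
  y_1 = -wx²(x²-4Lx+6L²)/(24EI) = -13·(6/5)²·((6/5)²-4·6·(6/5)+6·6²)/(24·20000) = -45981/6250000 m
Load 2 — applied couple M₀=2 kN·m at a=18/5 m (b=L-a=12/5):
  y_2 = M₀x²/(2EI)  [x≤a] = 2·(6/5)²/(2·20000) = 9/125000 m
Superposition: y = Σ y_i = -45531/6250000 m ≈ -0.007285 m

y(6/5) = -45531/6250000 m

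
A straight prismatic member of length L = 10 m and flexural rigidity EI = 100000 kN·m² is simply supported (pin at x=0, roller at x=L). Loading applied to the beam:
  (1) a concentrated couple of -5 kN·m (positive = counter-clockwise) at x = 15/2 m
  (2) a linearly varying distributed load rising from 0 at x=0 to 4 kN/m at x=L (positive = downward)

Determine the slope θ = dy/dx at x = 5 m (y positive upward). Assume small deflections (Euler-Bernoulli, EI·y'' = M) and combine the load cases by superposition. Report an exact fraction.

θ(5) = -1/23040 rad

Load 1 — applied couple M₀=-5 kN·m at a=15/2 m (b=L-a=5/2):
  θ_1 = (M₀x²/(2L)+C₁)/EI  [x≤a] with C₁=M₀(3b²-L²)/(6L)=325/48 = ((-5)·5²/(2·10)+(325/48))/100000 = 1/192000 rad
Load 2 — triangular load w₀=4 kN/m (0→w₀ over full span):
  θ_2 = -w₀(7L⁴-30L²x²+15x⁴)/(360LEI) = -4·(7·10⁴-30·10²·5²+15·5⁴)/(360·10·100000) = -7/144000 rad
Superposition: θ = Σ θ_i = -1/23040 rad ≈ -0.000043 rad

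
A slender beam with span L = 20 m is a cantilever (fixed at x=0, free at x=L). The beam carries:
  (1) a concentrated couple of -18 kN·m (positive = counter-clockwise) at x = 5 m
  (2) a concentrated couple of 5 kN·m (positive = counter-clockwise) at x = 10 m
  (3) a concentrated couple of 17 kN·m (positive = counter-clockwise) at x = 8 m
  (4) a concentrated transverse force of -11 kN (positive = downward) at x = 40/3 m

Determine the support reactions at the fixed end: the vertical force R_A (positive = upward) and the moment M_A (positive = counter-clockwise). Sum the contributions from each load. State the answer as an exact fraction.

R_A = -11 kN, M_A = -452/3 kN·m

Load 1 — applied couple M₀=-18 kN·m at a=5 m (b=L-a=15):
  R_A = 0 kN
  M_A = -M₀ = -(-18) = 18 kN·m
Load 2 — applied couple M₀=5 kN·m at a=10 m (b=L-a=10):
  R_A = 0 kN
  M_A = -M₀ = -5 kN·m
Load 3 — applied couple M₀=17 kN·m at a=8 m (b=L-a=12):
  R_A = 0 kN
  M_A = -M₀ = -17 kN·m
Load 4 — point force P=-11 kN at a=40/3 m (b=L-a=20/3):
  R_A = P = (-11) = -11 kN
  M_A = Pa = (-11)·(40/3) = -440/3 kN·m
Superposition: R_A = -11 kN, M_A = -452/3 kN·m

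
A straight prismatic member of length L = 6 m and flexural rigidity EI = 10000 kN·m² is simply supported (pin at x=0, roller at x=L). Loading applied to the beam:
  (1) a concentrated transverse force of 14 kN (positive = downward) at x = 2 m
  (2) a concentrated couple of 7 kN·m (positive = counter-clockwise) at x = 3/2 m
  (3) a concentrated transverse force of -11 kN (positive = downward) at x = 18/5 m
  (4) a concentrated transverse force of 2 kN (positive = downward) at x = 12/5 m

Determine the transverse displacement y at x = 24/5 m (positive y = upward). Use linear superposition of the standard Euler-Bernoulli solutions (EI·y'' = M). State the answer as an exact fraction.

y(24/5) = 5611/30000000 m

Load 1 — point force P=14 kN at a=2 m (b=L-a=4):
  y_1 = -Pa(L-x)(2Lx-a²-x²)/(6LEI)  [x>a] = -14·2·(6-(24/5))·(2·6·(24/5)-2²-(24/5)²)/(6·6·10000) = -1337/468750 m
Load 2 — applied couple M₀=7 kN·m at a=3/2 m (b=L-a=9/2):
  y_2 = (M₀x³/(6L)-M₀(x-a)²/2+C₁x)/EI  [x>a] with C₁=M₀(3b²-L²)/(6L)=77/16 = (7·(24/5)³/(6·6)-7·((24/5)-(3/2))²/2+(77/16)·(24/5))/10000 = 6489/10000000 m
Load 3 — point force P=-11 kN at a=18/5 m (b=L-a=12/5):
  y_3 = -Pa(L-x)(2Lx-a²-x²)/(6LEI)  [x>a] = -(-11)·(18/5)·(6-(24/5))·(2·6·(24/5)-(18/5)²-(24/5)²)/(6·6·10000) = 891/312500 m
Load 4 — point force P=2 kN at a=12/5 m (b=L-a=18/5):
  y_4 = -Pa(L-x)(2Lx-a²-x²)/(6LEI)  [x>a] = -2·(12/5)·(6-(24/5))·(2·6·(24/5)-(12/5)²-(24/5)²)/(6·6·10000) = -36/78125 m
Superposition: y = Σ y_i = 5611/30000000 m ≈ 0.000187 m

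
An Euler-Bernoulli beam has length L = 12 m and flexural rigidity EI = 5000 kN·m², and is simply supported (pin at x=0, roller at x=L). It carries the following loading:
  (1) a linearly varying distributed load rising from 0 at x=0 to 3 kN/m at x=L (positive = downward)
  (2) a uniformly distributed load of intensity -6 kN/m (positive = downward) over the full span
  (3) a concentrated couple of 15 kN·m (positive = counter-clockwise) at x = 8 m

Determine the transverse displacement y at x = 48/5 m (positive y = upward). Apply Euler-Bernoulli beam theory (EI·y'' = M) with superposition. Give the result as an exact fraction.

Load 1 — triangular load w₀=3 kN/m (0→w₀ over full span):
  y_1 = -w₀x(7L⁴-10L²x²+3x⁴)/(360LEI) = -3·(48/5)·(7·12⁴-10·12²·(48/5)²+3·(48/5)⁴)/(360·12·5000) = -493776/9765625 m
Load 2 — uniform load w=-6 kN/m over full span:
  y_2 = -wx(L³-2Lx²+x³)/(24EI) = -(-6)·(48/5)·(12³-2·12·(48/5)²+(48/5)³)/(24·5000) = 75168/390625 m
Load 3 — applied couple M₀=15 kN·m at a=8 m (b=L-a=4):
  y_3 = (M₀x³/(6L)-M₀(x-a)²/2+C₁x)/EI  [x>a] with C₁=M₀(3b²-L²)/(6L)=-20 = (15·(48/5)³/(6·12)-15·((48/5)-8)²/2+(-20)·(48/5))/5000 = -84/15625 m
Superposition: y = Σ y_i = 1332924/9765625 m ≈ 0.136491 m

y(48/5) = 1332924/9765625 m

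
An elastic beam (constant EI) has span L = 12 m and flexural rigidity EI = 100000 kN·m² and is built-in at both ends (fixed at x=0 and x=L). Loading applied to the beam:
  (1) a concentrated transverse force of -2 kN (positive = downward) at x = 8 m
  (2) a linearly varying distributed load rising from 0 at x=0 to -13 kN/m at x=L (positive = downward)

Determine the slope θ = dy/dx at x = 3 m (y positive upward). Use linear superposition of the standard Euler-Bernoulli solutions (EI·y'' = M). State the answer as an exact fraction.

Load 1 — point force P=-2 kN at a=8 m (b=L-a=4):
  θ_1 = -Pb²x(2aL-(3a+b)x)/(2L³EI)  [x≤a] = -(-2)·4²·3·(2·8·12-(3·8+4)·3)/(2·12³·100000) = 3/100000 rad
Load 2 — triangular load w₀=-13 kN/m (0→w₀ over full span):
  θ_2 = -w₀(2x(L-x)(L-2x)(x+2L)+x²(L-x)²)/(120LEI) = -(-13)·(2·3·(12-3)·(12-2·3)·(3+2·12)+3²·(12-3)²)/(120·12·100000) = 13689/16000000 rad
Superposition: θ = Σ θ_i = 14169/16000000 rad ≈ 0.000886 rad

θ(3) = 14169/16000000 rad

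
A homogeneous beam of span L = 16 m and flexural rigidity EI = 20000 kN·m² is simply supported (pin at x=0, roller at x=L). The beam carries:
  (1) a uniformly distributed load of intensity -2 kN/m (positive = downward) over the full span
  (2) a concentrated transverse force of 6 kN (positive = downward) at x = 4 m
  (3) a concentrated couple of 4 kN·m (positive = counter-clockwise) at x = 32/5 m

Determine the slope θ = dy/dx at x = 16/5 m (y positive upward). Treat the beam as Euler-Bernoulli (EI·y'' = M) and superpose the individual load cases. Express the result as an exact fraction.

θ(16/5) = 19829/1875000 rad

Load 1 — uniform load w=-2 kN/m over full span:
  θ_1 = -w(L³-6Lx²+4x³)/(24EI) = -(-2)·(16³-6·16·(16/5)²+4·(16/5)³)/(24·20000) = 1056/78125 rad
Load 2 — point force P=6 kN at a=4 m (b=L-a=12):
  θ_2 = -Pb(L²-b²-3x²)/(6LEI)  [x≤a] = -6·12·(16²-12²-3·(16/5)²)/(6·16·20000) = -381/125000 rad
Load 3 — applied couple M₀=4 kN·m at a=32/5 m (b=L-a=48/5):
  θ_3 = (M₀x²/(2L)+C₁)/EI  [x≤a] with C₁=M₀(3b²-L²)/(6L)=64/75 = (4·(16/5)²/(2·16)+(64/75))/20000 = 1/9375 rad
Superposition: θ = Σ θ_i = 19829/1875000 rad ≈ 0.010575 rad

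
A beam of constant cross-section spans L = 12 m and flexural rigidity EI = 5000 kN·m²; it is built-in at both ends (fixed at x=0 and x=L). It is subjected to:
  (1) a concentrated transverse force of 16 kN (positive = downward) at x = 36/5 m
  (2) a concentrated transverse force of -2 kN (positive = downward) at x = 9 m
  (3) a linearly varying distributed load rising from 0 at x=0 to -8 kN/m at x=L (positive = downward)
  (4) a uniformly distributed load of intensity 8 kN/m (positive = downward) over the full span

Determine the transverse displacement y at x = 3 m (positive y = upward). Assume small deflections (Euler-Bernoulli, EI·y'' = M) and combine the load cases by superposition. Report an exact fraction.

Load 1 — point force P=16 kN at a=36/5 m (b=L-a=24/5):
  y_1 = -Pb²x²(3aL-(3a+b)x)/(6L³EI)  [x≤a] = -16·(24/5)²·3²·(3·(36/5)·12-(3·(36/5)+(24/5))·3)/(6·12³·5000) = -36/3125 m
Load 2 — point force P=-2 kN at a=9 m (b=L-a=3):
  y_2 = -Pb²x²(3aL-(3a+b)x)/(6L³EI)  [x≤a] = -(-2)·3²·3²·(3·9·12-(3·9+3)·3)/(6·12³·5000) = 117/160000 m
Load 3 — triangular load w₀=-8 kN/m (0→w₀ over full span):
  y_3 = -w₀x²(L-x)²(x+2L)/(120LEI) = -(-8)·3²·(12-3)²·(3+2·12)/(120·12·5000) = 2187/100000 m
Load 4 — uniform load w=8 kN/m over full span:
  y_4 = -wx²(L-x)²/(24EI) = -8·3²·(12-3)²/(24·5000) = -243/5000 m
Superposition: y = Σ y_i = -6003/160000 m ≈ -0.037519 m

y(3) = -6003/160000 m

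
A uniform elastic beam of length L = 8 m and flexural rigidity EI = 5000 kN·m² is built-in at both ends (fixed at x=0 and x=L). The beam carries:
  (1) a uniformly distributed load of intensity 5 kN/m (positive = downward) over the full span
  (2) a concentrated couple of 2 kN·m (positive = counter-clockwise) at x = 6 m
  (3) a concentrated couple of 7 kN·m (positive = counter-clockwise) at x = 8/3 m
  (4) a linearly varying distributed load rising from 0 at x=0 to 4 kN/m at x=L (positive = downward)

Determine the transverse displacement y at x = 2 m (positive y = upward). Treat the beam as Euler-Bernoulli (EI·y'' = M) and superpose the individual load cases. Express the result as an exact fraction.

Load 1 — uniform load w=5 kN/m over full span:
  y_1 = -wx²(L-x)²/(24EI) = -5·2²·(8-2)²/(24·5000) = -3/500 m
Load 2 — applied couple M₀=2 kN·m at a=6 m (b=L-a=2):
  y_2 = (R_Ax³/6 - M_Ax²/2)/EI  [x≤a] with R_A=9/32, M_A=5/8 = ((9/32)·2³/6 - (5/8)·2²/2)/5000 = -7/40000 m
Load 3 — applied couple M₀=7 kN·m at a=8/3 m (b=L-a=16/3):
  y_3 = (R_Ax³/6 - M_Ax²/2)/EI  [x≤a] with R_A=7/6, M_A=0 = ((7/6)·2³/6 - 0·2²/2)/5000 = 7/22500 m
Load 4 — triangular load w₀=4 kN/m (0→w₀ over full span):
  y_4 = -w₀x²(L-x)²(x+2L)/(120LEI) = -4·2²·(8-2)²·(2+2·8)/(120·8·5000) = -27/12500 m
Superposition: y = Σ y_i = -14443/1800000 m ≈ -0.008024 m

y(2) = -14443/1800000 m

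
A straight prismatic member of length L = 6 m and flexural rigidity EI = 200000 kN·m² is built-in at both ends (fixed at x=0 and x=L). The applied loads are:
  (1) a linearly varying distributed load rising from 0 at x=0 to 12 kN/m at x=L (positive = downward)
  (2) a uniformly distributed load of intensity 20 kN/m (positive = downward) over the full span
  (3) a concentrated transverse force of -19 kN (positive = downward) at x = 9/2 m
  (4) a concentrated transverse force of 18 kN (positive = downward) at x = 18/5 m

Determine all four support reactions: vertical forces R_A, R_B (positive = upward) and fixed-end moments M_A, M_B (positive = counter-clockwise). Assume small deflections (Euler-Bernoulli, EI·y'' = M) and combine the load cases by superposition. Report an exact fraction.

R_A = 296669/4000 kN, M_A = 317697/4000 kN·m, R_B = 323331/4000 kN, M_B = -324483/4000 kN·m

Load 1 — triangular load w₀=12 kN/m (0→w₀ over full span):
  R_A = 3w₀L/20 = 3·12·6/20 = 54/5 kN
  M_A = w₀L²/30 = 12·6²/30 = 72/5 kN·m
  R_B = 7w₀L/20 = 7·12·6/20 = 126/5 kN
  M_B = -w₀L²/20 = -12·6²/20 = -108/5 kN·m
Load 2 — uniform load w=20 kN/m over full span:
  R_A = wL/2 = 20·6/2 = 60 kN
  M_A = wL²/12 = 20·6²/12 = 60 kN·m
  R_B = wL/2 = 20·6/2 = 60 kN
  M_B = -wL²/12 = -20·6²/12 = -60 kN·m
Load 3 — point force P=-19 kN at a=9/2 m (b=L-a=3/2):
  R_A = Pb²(3a+b)/L³ = (-19)·(3/2)²·(3·(9/2)+(3/2))/6³ = -95/32 kN
  M_A = Pab²/L² = (-19)·(9/2)·(3/2)²/6² = -171/32 kN·m
  R_B = Pa²(a+3b)/L³ = (-19)·(9/2)²·((9/2)+3·(3/2))/6³ = -513/32 kN
  M_B = -Pa²b/L² = -(-19)·(9/2)²·(3/2)/6² = 513/32 kN·m
Load 4 — point force P=18 kN at a=18/5 m (b=L-a=12/5):
  R_A = Pb²(3a+b)/L³ = 18·(12/5)²·(3·(18/5)+(12/5))/6³ = 792/125 kN
  M_A = Pab²/L² = 18·(18/5)·(12/5)²/6² = 1296/125 kN·m
  R_B = Pa²(a+3b)/L³ = 18·(18/5)²·((18/5)+3·(12/5))/6³ = 1458/125 kN
  M_B = -Pa²b/L² = -18·(18/5)²·(12/5)/6² = -1944/125 kN·m
Superposition: R_A = 296669/4000 kN, M_A = 317697/4000 kN·m, R_B = 323331/4000 kN, M_B = -324483/4000 kN·m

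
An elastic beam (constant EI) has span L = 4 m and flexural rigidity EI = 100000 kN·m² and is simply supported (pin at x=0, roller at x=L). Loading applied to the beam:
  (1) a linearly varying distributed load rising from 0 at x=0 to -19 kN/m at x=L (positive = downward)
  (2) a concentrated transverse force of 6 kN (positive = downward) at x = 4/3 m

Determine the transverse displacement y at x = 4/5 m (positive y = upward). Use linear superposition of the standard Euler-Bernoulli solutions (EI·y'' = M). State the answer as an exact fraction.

Load 1 — triangular load w₀=-19 kN/m (0→w₀ over full span):
  y_1 = -w₀x(7L⁴-10L²x²+3x⁴)/(360LEI) = -(-19)·(4/5)·(7·4⁴-10·4²·(4/5)²+3·(4/5)⁴)/(360·4·100000) = 26144/146484375 m
Load 2 — point force P=6 kN at a=4/3 m (b=L-a=8/3):
  y_2 = -Pbx(L²-b²-x²)/(6LEI)  [x≤a] = -6·(8/3)·(4/5)·(4²-(8/3)²-(4/5)²)/(6·4·100000) = -464/10546875 m
Superposition: y = Σ y_i = 177296/1318359375 m ≈ 0.000134 m

y(4/5) = 177296/1318359375 m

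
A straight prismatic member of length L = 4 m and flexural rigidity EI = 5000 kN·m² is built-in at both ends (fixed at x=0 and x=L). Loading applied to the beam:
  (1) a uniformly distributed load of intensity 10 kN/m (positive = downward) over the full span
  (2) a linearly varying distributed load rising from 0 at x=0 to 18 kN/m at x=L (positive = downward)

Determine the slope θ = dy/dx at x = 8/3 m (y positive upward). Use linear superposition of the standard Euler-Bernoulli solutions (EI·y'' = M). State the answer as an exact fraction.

Load 1 — uniform load w=10 kN/m over full span:
  θ_1 = -wx(L-x)(L-2x)/(12EI) = -10·(8/3)·(4-(8/3))·(4-2·(8/3))/(12·5000) = 8/10125 rad
Load 2 — triangular load w₀=18 kN/m (0→w₀ over full span):
  θ_2 = -w₀(2x(L-x)(L-2x)(x+2L)+x²(L-x)²)/(120LEI) = -18·(2·(8/3)·(4-(8/3))·(4-2·(8/3))·((8/3)+2·4)+(8/3)²·(4-(8/3))²)/(120·4·5000) = 56/84375 rad
Superposition: θ = Σ θ_i = 368/253125 rad ≈ 0.001454 rad

θ(8/3) = 368/253125 rad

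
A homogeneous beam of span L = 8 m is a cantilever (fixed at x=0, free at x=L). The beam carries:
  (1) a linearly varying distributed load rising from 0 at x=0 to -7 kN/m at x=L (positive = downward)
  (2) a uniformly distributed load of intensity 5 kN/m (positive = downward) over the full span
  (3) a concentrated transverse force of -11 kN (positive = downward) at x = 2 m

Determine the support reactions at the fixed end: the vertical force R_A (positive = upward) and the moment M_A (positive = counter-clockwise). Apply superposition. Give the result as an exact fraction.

R_A = 1 kN, M_A = -34/3 kN·m

Load 1 — triangular load w₀=-7 kN/m (0→w₀ over full span):
  R_A = w₀L/2 = (-7)·8/2 = -28 kN
  M_A = w₀L²/3 = (-7)·8²/3 = -448/3 kN·m
Load 2 — uniform load w=5 kN/m over full span:
  R_A = wL = 5·8 = 40 kN
  M_A = wL²/2 = 5·8²/2 = 160 kN·m
Load 3 — point force P=-11 kN at a=2 m (b=L-a=6):
  R_A = P = (-11) = -11 kN
  M_A = Pa = (-11)·2 = -22 kN·m
Superposition: R_A = 1 kN, M_A = -34/3 kN·m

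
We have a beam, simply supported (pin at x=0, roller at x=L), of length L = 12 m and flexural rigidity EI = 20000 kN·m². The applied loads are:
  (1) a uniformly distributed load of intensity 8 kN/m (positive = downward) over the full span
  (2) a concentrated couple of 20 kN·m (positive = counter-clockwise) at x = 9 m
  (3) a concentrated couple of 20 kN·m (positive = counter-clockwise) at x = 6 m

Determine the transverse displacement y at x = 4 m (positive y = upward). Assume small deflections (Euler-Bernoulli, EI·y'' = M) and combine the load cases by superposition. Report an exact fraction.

y(4) = -9053/90000 m

Load 1 — uniform load w=8 kN/m over full span:
  y_1 = -wx(L³-2Lx²+x³)/(24EI) = -8·4·(12³-2·12·4²+4³)/(24·20000) = -176/1875 m
Load 2 — applied couple M₀=20 kN·m at a=9 m (b=L-a=3):
  y_2 = (M₀x³/(6L)+C₁x)/EI  [x≤a] with C₁=M₀(3b²-L²)/(6L)=-65/2 = (20·4³/(6·12)+(-65/2)·4)/20000 = -101/18000 m
Load 3 — applied couple M₀=20 kN·m at a=6 m (b=L-a=6):
  y_3 = (M₀x³/(6L)+C₁x)/EI  [x≤a] with C₁=M₀(3b²-L²)/(6L)=-10 = (20·4³/(6·12)+(-10)·4)/20000 = -1/900 m
Superposition: y = Σ y_i = -9053/90000 m ≈ -0.100589 m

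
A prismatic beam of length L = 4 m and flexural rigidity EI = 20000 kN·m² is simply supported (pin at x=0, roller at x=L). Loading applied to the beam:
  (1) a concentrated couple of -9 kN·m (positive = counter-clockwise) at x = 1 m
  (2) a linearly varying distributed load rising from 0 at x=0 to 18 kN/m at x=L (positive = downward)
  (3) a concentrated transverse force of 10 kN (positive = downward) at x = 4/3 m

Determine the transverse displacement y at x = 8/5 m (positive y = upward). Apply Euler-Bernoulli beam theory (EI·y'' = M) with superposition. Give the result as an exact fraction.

Load 1 — applied couple M₀=-9 kN·m at a=1 m (b=L-a=3):
  y_1 = (M₀x³/(6L)-M₀(x-a)²/2+C₁x)/EI  [x>a] with C₁=M₀(3b²-L²)/(6L)=-33/8 = ((-9)·(8/5)³/(6·4)-(-9)·((8/5)-1)²/2+(-33/8)·(8/5))/20000 = -1629/5000000 m
Load 2 — triangular load w₀=18 kN/m (0→w₀ over full span):
  y_2 = -w₀x(7L⁴-10L²x²+3x⁴)/(360LEI) = -18·(8/5)·(7·4⁴-10·4²·(8/5)²+3·(8/5)⁴)/(360·4·20000) = -13692/9765625 m
Load 3 — point force P=10 kN at a=4/3 m (b=L-a=8/3):
  y_3 = -Pa(L-x)(2Lx-a²-x²)/(6LEI)  [x>a] = -10·(4/3)·(4-(8/5))·(2·4·(8/5)-(4/3)²-(8/5)²)/(6·4·20000) = -238/421875 m
Superposition: y = Σ y_i = -38677651/16875000000 m ≈ -0.002292 m

y(8/5) = -38677651/16875000000 m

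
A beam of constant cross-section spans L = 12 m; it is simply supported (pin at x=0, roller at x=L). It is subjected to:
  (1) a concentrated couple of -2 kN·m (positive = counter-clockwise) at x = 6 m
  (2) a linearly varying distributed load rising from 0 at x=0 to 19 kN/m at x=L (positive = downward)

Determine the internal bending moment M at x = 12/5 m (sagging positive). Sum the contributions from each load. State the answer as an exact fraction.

M(12/5) = 10894/125 kN·m

Load 1 — applied couple M₀=-2 kN·m at a=6 m (b=L-a=6):
  M_1 = M₀x/L  [x≤a] = (-2)·(12/5)/12 = -2/5 kN·m
Load 2 — triangular load w₀=19 kN/m (0→w₀ over full span):
  M_2 = w₀Lx/6 - w₀x³/(6L) = 19·12·(12/5)/6 - 19·(12/5)³/(6·12) = 10944/125 kN·m
Superposition: M = Σ M_i = 10894/125 kN·m ≈ 87.152000 kN·m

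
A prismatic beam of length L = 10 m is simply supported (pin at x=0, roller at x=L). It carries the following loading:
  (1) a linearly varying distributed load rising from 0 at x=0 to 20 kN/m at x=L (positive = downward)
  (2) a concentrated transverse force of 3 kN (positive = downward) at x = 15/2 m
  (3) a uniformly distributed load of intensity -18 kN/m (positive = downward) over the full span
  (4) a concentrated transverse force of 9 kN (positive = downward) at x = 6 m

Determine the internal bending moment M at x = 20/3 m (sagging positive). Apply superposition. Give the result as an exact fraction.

M(20/3) = -4337/81 kN·m

Load 1 — triangular load w₀=20 kN/m (0→w₀ over full span):
  M_1 = w₀Lx/6 - w₀x³/(6L) = 20·10·(20/3)/6 - 20·(20/3)³/(6·10) = 10000/81 kN·m
Load 2 — point force P=3 kN at a=15/2 m (b=L-a=5/2):
  M_2 = Pbx/L  [x≤a] = 3·(5/2)·(20/3)/10 = 5 kN·m
Load 3 — uniform load w=-18 kN/m over full span:
  M_3 = wx(L-x)/2 = (-18)·(20/3)·(10-(20/3))/2 = -200 kN·m
Load 4 — point force P=9 kN at a=6 m (b=L-a=4):
  M_4 = Pa(L-x)/L  [x>a] = 9·6·(10-(20/3))/10 = 18 kN·m
Superposition: M = Σ M_i = -4337/81 kN·m ≈ -53.543210 kN·m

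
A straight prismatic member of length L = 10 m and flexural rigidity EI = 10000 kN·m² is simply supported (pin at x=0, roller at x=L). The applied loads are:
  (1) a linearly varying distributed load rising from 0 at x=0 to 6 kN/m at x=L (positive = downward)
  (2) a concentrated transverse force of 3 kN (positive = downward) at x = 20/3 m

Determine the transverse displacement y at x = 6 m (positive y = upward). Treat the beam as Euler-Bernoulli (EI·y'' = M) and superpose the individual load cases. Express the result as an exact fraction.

y(6) = -24287/562500 m

Load 1 — triangular load w₀=6 kN/m (0→w₀ over full span):
  y_1 = -w₀x(7L⁴-10L²x²+3x⁴)/(360LEI) = -6·6·(7·10⁴-10·10²·6²+3·6⁴)/(360·10·10000) = -592/15625 m
Load 2 — point force P=3 kN at a=20/3 m (b=L-a=10/3):
  y_2 = -Pbx(L²-b²-x²)/(6LEI)  [x≤a] = -3·(10/3)·6·(10²-(10/3)²-6²)/(6·10·10000) = -119/22500 m
Superposition: y = Σ y_i = -24287/562500 m ≈ -0.043177 m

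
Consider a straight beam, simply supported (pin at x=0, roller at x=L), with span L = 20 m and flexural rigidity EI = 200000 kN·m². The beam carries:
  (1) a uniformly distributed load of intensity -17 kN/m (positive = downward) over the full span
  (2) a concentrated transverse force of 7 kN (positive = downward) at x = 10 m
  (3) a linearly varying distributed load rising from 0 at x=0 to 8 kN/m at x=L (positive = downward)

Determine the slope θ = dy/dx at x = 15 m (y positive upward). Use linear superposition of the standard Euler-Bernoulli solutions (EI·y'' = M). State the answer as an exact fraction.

Load 1 — uniform load w=-17 kN/m over full span:
  θ_1 = -w(L³-6Lx²+4x³)/(24EI) = -(-17)·(20³-6·20·15²+4·15³)/(24·200000) = -187/9600 rad
Load 2 — point force P=7 kN at a=10 m (b=L-a=10):
  θ_2 = -Pa(2L²-6Lx+3x²+a²)/(6LEI)  [x>a] = -7·10·(2·20²-6·20·15+3·15²+10²)/(6·20·200000) = 21/32000 rad
Load 3 — triangular load w₀=8 kN/m (0→w₀ over full span):
  θ_3 = -w₀(7L⁴-30L²x²+15x⁴)/(360LEI) = -8·(7·20⁴-30·20²·15²+15·15⁴)/(360·20·200000) = 1313/288000 rad
Superposition: θ = Σ θ_i = -1027/72000 rad ≈ -0.014264 rad

θ(15) = -1027/72000 rad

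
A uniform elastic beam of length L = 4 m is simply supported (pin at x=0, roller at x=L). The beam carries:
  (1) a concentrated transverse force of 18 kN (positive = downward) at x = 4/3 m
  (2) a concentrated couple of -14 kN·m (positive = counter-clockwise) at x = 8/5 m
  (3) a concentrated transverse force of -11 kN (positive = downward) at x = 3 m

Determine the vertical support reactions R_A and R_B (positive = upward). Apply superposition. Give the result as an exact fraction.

R_A = 23/4 kN, R_B = 5/4 kN

Load 1 — point force P=18 kN at a=4/3 m (b=L-a=8/3):
  R_A = Pb/L = 18·(8/3)/4 = 12 kN
  R_B = Pa/L = 18·(4/3)/4 = 6 kN
Load 2 — applied couple M₀=-14 kN·m at a=8/5 m (b=L-a=12/5):
  R_A = M₀/L = (-14)/4 = -7/2 kN
  R_B = -M₀/L = -(-14)/4 = 7/2 kN
Load 3 — point force P=-11 kN at a=3 m (b=L-a=1):
  R_A = Pb/L = (-11)·1/4 = -11/4 kN
  R_B = Pa/L = (-11)·3/4 = -33/4 kN
Superposition: R_A = 23/4 kN, R_B = 5/4 kN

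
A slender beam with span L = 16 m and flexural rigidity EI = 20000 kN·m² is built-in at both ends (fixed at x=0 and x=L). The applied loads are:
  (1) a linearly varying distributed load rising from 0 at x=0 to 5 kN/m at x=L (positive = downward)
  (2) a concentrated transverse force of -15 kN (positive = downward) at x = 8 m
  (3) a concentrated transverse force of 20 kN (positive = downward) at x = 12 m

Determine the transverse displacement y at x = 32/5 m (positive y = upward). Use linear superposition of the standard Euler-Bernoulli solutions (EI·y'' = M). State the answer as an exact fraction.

y(32/5) = -76592/5859375 m

Load 1 — triangular load w₀=5 kN/m (0→w₀ over full span):
  y_1 = -w₀x²(L-x)²(x+2L)/(120LEI) = -5·(32/5)²·(16-(32/5))²·((32/5)+2·16)/(120·16·20000) = -36864/1953125 m
Load 2 — point force P=-15 kN at a=8 m (b=L-a=8):
  y_2 = -Pb²x²(3aL-(3a+b)x)/(6L³EI)  [x≤a] = -(-15)·8²·(32/5)²·(3·8·16-(3·8+8)·(32/5))/(6·16³·20000) = 224/15625 m
Load 3 — point force P=20 kN at a=12 m (b=L-a=4):
  y_3 = -Pb²x²(3aL-(3a+b)x)/(6L³EI)  [x≤a] = -20·4²·(32/5)²·(3·12·16-(3·12+4)·(32/5))/(6·16³·20000) = -16/1875 m
Superposition: y = Σ y_i = -76592/5859375 m ≈ -0.013072 m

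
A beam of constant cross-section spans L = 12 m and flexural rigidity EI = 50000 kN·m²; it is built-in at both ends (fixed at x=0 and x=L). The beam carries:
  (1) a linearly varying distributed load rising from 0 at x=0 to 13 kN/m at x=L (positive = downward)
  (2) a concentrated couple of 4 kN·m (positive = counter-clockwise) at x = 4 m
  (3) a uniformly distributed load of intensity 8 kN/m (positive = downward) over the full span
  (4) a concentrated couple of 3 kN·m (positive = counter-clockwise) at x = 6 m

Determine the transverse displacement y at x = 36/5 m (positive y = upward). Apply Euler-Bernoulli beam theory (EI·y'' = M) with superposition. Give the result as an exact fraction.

Load 1 — triangular load w₀=13 kN/m (0→w₀ over full span):
  y_1 = -w₀x²(L-x)²(x+2L)/(120LEI) = -13·(36/5)²·(12-(36/5))²·((36/5)+2·12)/(120·12·50000) = -328536/48828125 m
Load 2 — applied couple M₀=4 kN·m at a=4 m (b=L-a=8):
  y_2 = (R_Ax³/6 - M_Ax²/2 - M₀(x-a)²/2)/EI  [x>a] with R_A=4/9, M_A=0 = ((4/9)·(36/5)³/6 - 0·(36/5)²/2 - 4·((36/5)-4)²/2)/50000 = 56/390625 m
Load 3 — uniform load w=8 kN/m over full span:
  y_3 = -wx²(L-x)²/(24EI) = -8·(36/5)²·(12-(36/5))²/(24·50000) = -15552/1953125 m
Load 4 — applied couple M₀=3 kN·m at a=6 m (b=L-a=6):
  y_4 = (R_Ax³/6 - M_Ax²/2 - M₀(x-a)²/2)/EI  [x>a] with R_A=3/8, M_A=3/4 = ((3/8)·(36/5)³/6 - (3/4)·(36/5)²/2 - 3·((36/5)-6)²/2)/50000 = 27/781250 m
Superposition: y = Σ y_i = -1417297/97656250 m ≈ -0.014513 m

y(36/5) = -1417297/97656250 m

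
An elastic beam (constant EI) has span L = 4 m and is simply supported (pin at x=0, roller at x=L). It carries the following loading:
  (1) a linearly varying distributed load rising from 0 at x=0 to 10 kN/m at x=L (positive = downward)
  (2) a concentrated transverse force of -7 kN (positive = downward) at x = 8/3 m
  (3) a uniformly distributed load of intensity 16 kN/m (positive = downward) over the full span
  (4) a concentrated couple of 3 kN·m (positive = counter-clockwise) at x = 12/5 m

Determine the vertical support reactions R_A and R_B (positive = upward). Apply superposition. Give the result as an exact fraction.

R_A = 445/12 kN, R_B = 479/12 kN

Load 1 — triangular load w₀=10 kN/m (0→w₀ over full span):
  R_A = w₀L/6 = 10·4/6 = 20/3 kN
  R_B = w₀L/3 = 10·4/3 = 40/3 kN
Load 2 — point force P=-7 kN at a=8/3 m (b=L-a=4/3):
  R_A = Pb/L = (-7)·(4/3)/4 = -7/3 kN
  R_B = Pa/L = (-7)·(8/3)/4 = -14/3 kN
Load 3 — uniform load w=16 kN/m over full span:
  R_A = wL/2 = 16·4/2 = 32 kN
  R_B = wL/2 = 16·4/2 = 32 kN
Load 4 — applied couple M₀=3 kN·m at a=12/5 m (b=L-a=8/5):
  R_A = M₀/L = 3/4 kN
  R_B = -M₀/L = -3/4 kN
Superposition: R_A = 445/12 kN, R_B = 479/12 kN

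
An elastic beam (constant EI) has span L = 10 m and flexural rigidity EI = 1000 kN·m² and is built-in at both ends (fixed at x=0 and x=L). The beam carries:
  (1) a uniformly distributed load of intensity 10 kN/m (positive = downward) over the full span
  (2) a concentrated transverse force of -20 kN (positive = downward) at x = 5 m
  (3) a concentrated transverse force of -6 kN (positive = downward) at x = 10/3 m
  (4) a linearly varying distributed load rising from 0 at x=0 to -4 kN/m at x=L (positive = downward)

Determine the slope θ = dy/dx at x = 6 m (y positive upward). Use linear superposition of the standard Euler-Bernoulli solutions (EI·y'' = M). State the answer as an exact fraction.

Load 1 — uniform load w=10 kN/m over full span:
  θ_1 = -wx(L-x)(L-2x)/(12EI) = -10·6·(10-6)·(10-2·6)/(12·1000) = 1/25 rad
Load 2 — point force P=-20 kN at a=5 m (b=L-a=5):
  θ_2 = Pa²(L-x)(2bL-(3b+a)(L-x))/(2L³EI)  [x>a] = (-20)·5²·(10-6)·(2·5·10-(3·5+5)·(10-6))/(2·10³·1000) = -1/50 rad
Load 3 — point force P=-6 kN at a=10/3 m (b=L-a=20/3):
  θ_3 = Pa²(L-x)(2bL-(3b+a)(L-x))/(2L³EI)  [x>a] = (-6)·(10/3)²·(10-6)·(2·(20/3)·10-(3·(20/3)+(10/3))·(10-6))/(2·10³·1000) = -2/375 rad
Load 4 — triangular load w₀=-4 kN/m (0→w₀ over full span):
  θ_4 = -w₀(2x(L-x)(L-2x)(x+2L)+x²(L-x)²)/(120LEI) = -(-4)·(2·6·(10-6)·(10-2·6)·(6+2·10)+6²·(10-6)²)/(120·10·1000) = -4/625 rad
Superposition: θ = Σ θ_i = 31/3750 rad ≈ 0.008267 rad

θ(6) = 31/3750 rad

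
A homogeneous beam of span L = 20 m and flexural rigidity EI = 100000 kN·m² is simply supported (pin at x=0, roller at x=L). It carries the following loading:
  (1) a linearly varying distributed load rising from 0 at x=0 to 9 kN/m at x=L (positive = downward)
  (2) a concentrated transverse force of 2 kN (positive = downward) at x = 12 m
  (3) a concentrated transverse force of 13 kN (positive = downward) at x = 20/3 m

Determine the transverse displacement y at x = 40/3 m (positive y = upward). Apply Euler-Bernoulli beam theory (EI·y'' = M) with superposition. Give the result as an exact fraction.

Load 1 — triangular load w₀=9 kN/m (0→w₀ over full span):
  y_1 = -w₀x(7L⁴-10L²x²+3x⁴)/(360LEI) = -9·(40/3)·(7·20⁴-10·20²·(40/3)²+3·(40/3)⁴)/(360·20·100000) = -34/405 m
Load 2 — point force P=2 kN at a=12 m (b=L-a=8):
  y_2 = -Pa(L-x)(2Lx-a²-x²)/(6LEI)  [x>a] = -2·12·(20-(40/3))·(2·20·(40/3)-12²-(40/3)²)/(6·20·100000) = -238/84375 m
Load 3 — point force P=13 kN at a=20/3 m (b=L-a=40/3):
  y_3 = -Pa(L-x)(2Lx-a²-x²)/(6LEI)  [x>a] = -13·(20/3)·(20-(40/3))·(2·20·(40/3)-(20/3)²-(40/3)²)/(6·20·100000) = -91/6075 m
Superposition: y = Σ y_i = -77267/759375 m ≈ -0.101751 m

y(40/3) = -77267/759375 m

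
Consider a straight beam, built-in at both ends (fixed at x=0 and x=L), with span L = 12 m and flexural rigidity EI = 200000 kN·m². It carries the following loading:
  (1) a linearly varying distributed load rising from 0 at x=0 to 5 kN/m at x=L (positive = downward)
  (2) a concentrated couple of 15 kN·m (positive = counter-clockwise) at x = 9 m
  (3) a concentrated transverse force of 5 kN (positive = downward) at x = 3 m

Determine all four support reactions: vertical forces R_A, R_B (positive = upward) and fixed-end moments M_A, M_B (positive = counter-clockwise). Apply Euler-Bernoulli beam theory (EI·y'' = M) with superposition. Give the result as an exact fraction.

Load 1 — triangular load w₀=5 kN/m (0→w₀ over full span):
  R_A = 3w₀L/20 = 3·5·12/20 = 9 kN
  M_A = w₀L²/30 = 5·12²/30 = 24 kN·m
  R_B = 7w₀L/20 = 7·5·12/20 = 21 kN
  M_B = -w₀L²/20 = -5·12²/20 = -36 kN·m
Load 2 — applied couple M₀=15 kN·m at a=9 m (b=L-a=3):
  R_A = 6M₀ab/L³ = 6·15·9·3/12³ = 45/32 kN
  M_A = M₀b(2a-b)/L² = 15·3·(2·9-3)/12² = 75/16 kN·m
  R_B = -6M₀ab/L³ = -6·15·9·3/12³ = -45/32 kN
  M_B = M₀a(2b-a)/L² = 15·9·(2·3-9)/12² = -45/16 kN·m
Load 3 — point force P=5 kN at a=3 m (b=L-a=9):
  R_A = Pb²(3a+b)/L³ = 5·9²·(3·3+9)/12³ = 135/32 kN
  M_A = Pab²/L² = 5·3·9²/12² = 135/16 kN·m
  R_B = Pa²(a+3b)/L³ = 5·3²·(3+3·9)/12³ = 25/32 kN
  M_B = -Pa²b/L² = -5·3²·9/12² = -45/16 kN·m
Superposition: R_A = 117/8 kN, M_A = 297/8 kN·m, R_B = 163/8 kN, M_B = -333/8 kN·m

R_A = 117/8 kN, M_A = 297/8 kN·m, R_B = 163/8 kN, M_B = -333/8 kN·m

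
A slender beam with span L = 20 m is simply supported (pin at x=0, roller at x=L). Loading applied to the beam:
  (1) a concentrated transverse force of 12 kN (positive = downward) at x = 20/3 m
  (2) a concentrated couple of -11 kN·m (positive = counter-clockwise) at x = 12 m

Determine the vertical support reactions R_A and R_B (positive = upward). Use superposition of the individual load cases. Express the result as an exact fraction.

Load 1 — point force P=12 kN at a=20/3 m (b=L-a=40/3):
  R_A = Pb/L = 12·(40/3)/20 = 8 kN
  R_B = Pa/L = 12·(20/3)/20 = 4 kN
Load 2 — applied couple M₀=-11 kN·m at a=12 m (b=L-a=8):
  R_A = M₀/L = (-11)/20 = -11/20 kN
  R_B = -M₀/L = -(-11)/20 = 11/20 kN
Superposition: R_A = 149/20 kN, R_B = 91/20 kN

R_A = 149/20 kN, R_B = 91/20 kN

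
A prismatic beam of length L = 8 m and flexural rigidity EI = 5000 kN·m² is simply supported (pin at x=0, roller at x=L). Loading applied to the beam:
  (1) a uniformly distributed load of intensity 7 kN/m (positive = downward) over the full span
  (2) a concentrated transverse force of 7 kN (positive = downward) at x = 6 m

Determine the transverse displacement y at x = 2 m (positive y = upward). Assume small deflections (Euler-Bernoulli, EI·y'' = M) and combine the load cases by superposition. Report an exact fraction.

Load 1 — uniform load w=7 kN/m over full span:
  y_1 = -wx(L³-2Lx²+x³)/(24EI) = -7·2·(8³-2·8·2²+2³)/(24·5000) = -133/2500 m
Load 2 — point force P=7 kN at a=6 m (b=L-a=2):
  y_2 = -Pbx(L²-b²-x²)/(6LEI)  [x≤a] = -7·2·2·(8²-2²-2²)/(6·8·5000) = -49/7500 m
Superposition: y = Σ y_i = -112/1875 m ≈ -0.059733 m

y(2) = -112/1875 m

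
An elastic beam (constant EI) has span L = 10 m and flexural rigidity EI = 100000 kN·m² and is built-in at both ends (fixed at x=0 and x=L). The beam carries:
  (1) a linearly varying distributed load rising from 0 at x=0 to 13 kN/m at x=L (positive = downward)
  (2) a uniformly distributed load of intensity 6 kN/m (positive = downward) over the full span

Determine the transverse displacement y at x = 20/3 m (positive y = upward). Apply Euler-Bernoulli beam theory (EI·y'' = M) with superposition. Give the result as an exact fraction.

y(20/3) = -97/36450 m

Load 1 — triangular load w₀=13 kN/m (0→w₀ over full span):
  y_1 = -w₀x²(L-x)²(x+2L)/(120LEI) = -13·(20/3)²·(10-(20/3))²·((20/3)+2·10)/(120·10·100000) = -26/18225 m
Load 2 — uniform load w=6 kN/m over full span:
  y_2 = -wx²(L-x)²/(24EI) = -6·(20/3)²·(10-(20/3))²/(24·100000) = -1/810 m
Superposition: y = Σ y_i = -97/36450 m ≈ -0.002661 m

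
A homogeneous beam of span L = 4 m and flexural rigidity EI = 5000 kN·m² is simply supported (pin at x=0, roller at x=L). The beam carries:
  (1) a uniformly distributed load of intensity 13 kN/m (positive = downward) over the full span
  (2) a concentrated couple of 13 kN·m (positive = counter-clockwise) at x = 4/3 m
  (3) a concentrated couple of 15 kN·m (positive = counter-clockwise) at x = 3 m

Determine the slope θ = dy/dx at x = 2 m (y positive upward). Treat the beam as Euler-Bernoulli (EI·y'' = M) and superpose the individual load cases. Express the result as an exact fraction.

Load 1 — uniform load w=13 kN/m over full span:
  θ_1 = -w(L³-6Lx²+4x³)/(24EI) = -13·(4³-6·4·2²+4·2³)/(24·5000) = 0 rad
Load 2 — applied couple M₀=13 kN·m at a=4/3 m (b=L-a=8/3):
  θ_2 = (M₀x²/(2L)-M₀(x-a)+C₁)/EI  [x>a] with C₁=M₀(3b²-L²)/(6L)=26/9 = (13·2²/(2·4)-13·(2-(4/3))+(26/9))/5000 = 13/90000 rad
Load 3 — applied couple M₀=15 kN·m at a=3 m (b=L-a=1):
  θ_3 = (M₀x²/(2L)+C₁)/EI  [x≤a] with C₁=M₀(3b²-L²)/(6L)=-65/8 = (15·2²/(2·4)+(-65/8))/5000 = -1/8000 rad
Superposition: θ = Σ θ_i = 7/360000 rad ≈ 0.000019 rad

θ(2) = 7/360000 rad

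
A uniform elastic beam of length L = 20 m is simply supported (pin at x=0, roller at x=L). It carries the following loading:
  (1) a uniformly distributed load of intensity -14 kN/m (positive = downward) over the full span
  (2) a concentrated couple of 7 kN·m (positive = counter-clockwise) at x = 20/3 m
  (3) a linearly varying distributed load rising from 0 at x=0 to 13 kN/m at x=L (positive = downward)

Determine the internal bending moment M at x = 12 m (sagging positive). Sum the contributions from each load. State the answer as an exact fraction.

M(12) = -342 kN·m

Load 1 — uniform load w=-14 kN/m over full span:
  M_1 = wx(L-x)/2 = (-14)·12·(20-12)/2 = -672 kN·m
Load 2 — applied couple M₀=7 kN·m at a=20/3 m (b=L-a=40/3):
  M_2 = M₀x/L - M₀  [x>a] = 7·12/20 - 7 = -14/5 kN·m
Load 3 — triangular load w₀=13 kN/m (0→w₀ over full span):
  M_3 = w₀Lx/6 - w₀x³/(6L) = 13·20·12/6 - 13·12³/(6·20) = 1664/5 kN·m
Superposition: M = Σ M_i = -342 kN·m ≈ -342.000000 kN·m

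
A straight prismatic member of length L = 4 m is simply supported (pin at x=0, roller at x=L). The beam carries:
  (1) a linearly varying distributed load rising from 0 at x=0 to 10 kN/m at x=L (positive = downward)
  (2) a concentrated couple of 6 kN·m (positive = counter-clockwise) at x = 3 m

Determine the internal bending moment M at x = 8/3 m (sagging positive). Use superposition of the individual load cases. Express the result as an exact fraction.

M(8/3) = 1124/81 kN·m

Load 1 — triangular load w₀=10 kN/m (0→w₀ over full span):
  M_1 = w₀Lx/6 - w₀x³/(6L) = 10·4·(8/3)/6 - 10·(8/3)³/(6·4) = 800/81 kN·m
Load 2 — applied couple M₀=6 kN·m at a=3 m (b=L-a=1):
  M_2 = M₀x/L  [x≤a] = 6·(8/3)/4 = 4 kN·m
Superposition: M = Σ M_i = 1124/81 kN·m ≈ 13.876543 kN·m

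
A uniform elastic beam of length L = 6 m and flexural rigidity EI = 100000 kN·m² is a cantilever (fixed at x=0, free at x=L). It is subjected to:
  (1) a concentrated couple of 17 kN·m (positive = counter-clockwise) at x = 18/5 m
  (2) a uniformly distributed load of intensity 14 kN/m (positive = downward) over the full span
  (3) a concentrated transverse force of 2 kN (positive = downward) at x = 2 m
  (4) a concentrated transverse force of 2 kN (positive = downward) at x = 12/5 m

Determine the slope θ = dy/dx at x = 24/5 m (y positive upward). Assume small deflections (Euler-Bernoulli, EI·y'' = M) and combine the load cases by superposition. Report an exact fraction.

Load 1 — applied couple M₀=17 kN·m at a=18/5 m (b=L-a=12/5):
  θ_1 = M₀a/EI  [x>a] = 17·(18/5)/100000 = 153/250000 rad
Load 2 — uniform load w=14 kN/m over full span:
  θ_2 = -wx(x²-3Lx+3L²)/(6EI) = -14·(24/5)·((24/5)²-3·6·(24/5)+3·6²)/(6·100000) = -1953/390625 rad
Load 3 — point force P=2 kN at a=2 m (b=L-a=4):
  θ_3 = -Pa²/(2EI)  [x>a] = -2·2²/(2·100000) = -1/25000 rad
Load 4 — point force P=2 kN at a=12/5 m (b=L-a=18/5):
  θ_4 = -Pa²/(2EI)  [x>a] = -2·(12/5)²/(2·100000) = -9/156250 rad
Superposition: θ = Σ θ_i = -28033/6250000 rad ≈ -0.004485 rad

θ(24/5) = -28033/6250000 rad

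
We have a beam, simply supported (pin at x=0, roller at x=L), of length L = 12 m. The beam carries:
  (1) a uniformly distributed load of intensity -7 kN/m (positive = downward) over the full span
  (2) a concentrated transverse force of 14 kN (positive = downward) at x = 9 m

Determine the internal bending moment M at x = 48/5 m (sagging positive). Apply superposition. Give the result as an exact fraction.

M(48/5) = -1386/25 kN·m

Load 1 — uniform load w=-7 kN/m over full span:
  M_1 = wx(L-x)/2 = (-7)·(48/5)·(12-(48/5))/2 = -2016/25 kN·m
Load 2 — point force P=14 kN at a=9 m (b=L-a=3):
  M_2 = Pa(L-x)/L  [x>a] = 14·9·(12-(48/5))/12 = 126/5 kN·m
Superposition: M = Σ M_i = -1386/25 kN·m ≈ -55.440000 kN·m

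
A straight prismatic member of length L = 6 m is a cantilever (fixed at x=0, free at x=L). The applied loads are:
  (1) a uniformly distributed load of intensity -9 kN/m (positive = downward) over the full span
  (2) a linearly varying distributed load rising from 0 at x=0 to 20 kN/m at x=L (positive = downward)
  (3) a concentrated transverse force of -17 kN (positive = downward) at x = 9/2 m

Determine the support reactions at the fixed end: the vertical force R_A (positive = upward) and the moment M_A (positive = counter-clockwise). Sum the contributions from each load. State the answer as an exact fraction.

R_A = -11 kN, M_A = 3/2 kN·m

Load 1 — uniform load w=-9 kN/m over full span:
  R_A = wL = (-9)·6 = -54 kN
  M_A = wL²/2 = (-9)·6²/2 = -162 kN·m
Load 2 — triangular load w₀=20 kN/m (0→w₀ over full span):
  R_A = w₀L/2 = 20·6/2 = 60 kN
  M_A = w₀L²/3 = 20·6²/3 = 240 kN·m
Load 3 — point force P=-17 kN at a=9/2 m (b=L-a=3/2):
  R_A = P = (-17) = -17 kN
  M_A = Pa = (-17)·(9/2) = -153/2 kN·m
Superposition: R_A = -11 kN, M_A = 3/2 kN·m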